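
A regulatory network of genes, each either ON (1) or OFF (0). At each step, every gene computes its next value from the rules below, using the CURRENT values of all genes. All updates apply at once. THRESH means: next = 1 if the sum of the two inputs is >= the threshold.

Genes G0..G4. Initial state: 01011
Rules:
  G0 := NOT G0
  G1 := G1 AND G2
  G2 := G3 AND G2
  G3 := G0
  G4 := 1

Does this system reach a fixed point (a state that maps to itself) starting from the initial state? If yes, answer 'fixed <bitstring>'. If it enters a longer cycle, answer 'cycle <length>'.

Step 0: 01011
Step 1: G0=NOT G0=NOT 0=1 G1=G1&G2=1&0=0 G2=G3&G2=1&0=0 G3=G0=0 G4=1(const) -> 10001
Step 2: G0=NOT G0=NOT 1=0 G1=G1&G2=0&0=0 G2=G3&G2=0&0=0 G3=G0=1 G4=1(const) -> 00011
Step 3: G0=NOT G0=NOT 0=1 G1=G1&G2=0&0=0 G2=G3&G2=1&0=0 G3=G0=0 G4=1(const) -> 10001
Cycle of length 2 starting at step 1 -> no fixed point

Answer: cycle 2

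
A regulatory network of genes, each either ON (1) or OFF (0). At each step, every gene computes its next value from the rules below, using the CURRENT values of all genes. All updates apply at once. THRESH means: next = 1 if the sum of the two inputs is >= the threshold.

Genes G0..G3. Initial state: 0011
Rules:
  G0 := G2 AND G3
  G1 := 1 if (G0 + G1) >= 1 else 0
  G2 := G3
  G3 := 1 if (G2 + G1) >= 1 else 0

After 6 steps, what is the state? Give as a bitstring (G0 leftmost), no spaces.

Step 1: G0=G2&G3=1&1=1 G1=(0+0>=1)=0 G2=G3=1 G3=(1+0>=1)=1 -> 1011
Step 2: G0=G2&G3=1&1=1 G1=(1+0>=1)=1 G2=G3=1 G3=(1+0>=1)=1 -> 1111
Step 3: G0=G2&G3=1&1=1 G1=(1+1>=1)=1 G2=G3=1 G3=(1+1>=1)=1 -> 1111
Step 4: G0=G2&G3=1&1=1 G1=(1+1>=1)=1 G2=G3=1 G3=(1+1>=1)=1 -> 1111
Step 5: G0=G2&G3=1&1=1 G1=(1+1>=1)=1 G2=G3=1 G3=(1+1>=1)=1 -> 1111
Step 6: G0=G2&G3=1&1=1 G1=(1+1>=1)=1 G2=G3=1 G3=(1+1>=1)=1 -> 1111

1111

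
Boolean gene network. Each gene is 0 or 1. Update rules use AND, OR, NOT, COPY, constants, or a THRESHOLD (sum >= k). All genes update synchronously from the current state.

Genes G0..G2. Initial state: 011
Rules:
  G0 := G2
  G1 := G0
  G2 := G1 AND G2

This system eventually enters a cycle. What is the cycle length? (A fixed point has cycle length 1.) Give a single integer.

Step 0: 011
Step 1: G0=G2=1 G1=G0=0 G2=G1&G2=1&1=1 -> 101
Step 2: G0=G2=1 G1=G0=1 G2=G1&G2=0&1=0 -> 110
Step 3: G0=G2=0 G1=G0=1 G2=G1&G2=1&0=0 -> 010
Step 4: G0=G2=0 G1=G0=0 G2=G1&G2=1&0=0 -> 000
Step 5: G0=G2=0 G1=G0=0 G2=G1&G2=0&0=0 -> 000
State from step 5 equals state from step 4 -> cycle length 1

Answer: 1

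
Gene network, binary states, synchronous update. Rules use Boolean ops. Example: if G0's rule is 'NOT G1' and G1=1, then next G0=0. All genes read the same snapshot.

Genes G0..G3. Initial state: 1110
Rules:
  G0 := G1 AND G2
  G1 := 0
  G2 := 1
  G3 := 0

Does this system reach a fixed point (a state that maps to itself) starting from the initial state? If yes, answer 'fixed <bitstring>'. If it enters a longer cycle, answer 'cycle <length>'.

Step 0: 1110
Step 1: G0=G1&G2=1&1=1 G1=0(const) G2=1(const) G3=0(const) -> 1010
Step 2: G0=G1&G2=0&1=0 G1=0(const) G2=1(const) G3=0(const) -> 0010
Step 3: G0=G1&G2=0&1=0 G1=0(const) G2=1(const) G3=0(const) -> 0010
Fixed point reached at step 2: 0010

Answer: fixed 0010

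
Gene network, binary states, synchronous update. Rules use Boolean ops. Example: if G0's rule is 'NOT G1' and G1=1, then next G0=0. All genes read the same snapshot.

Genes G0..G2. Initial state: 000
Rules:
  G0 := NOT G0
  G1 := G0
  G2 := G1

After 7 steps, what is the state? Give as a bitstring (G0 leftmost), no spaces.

Step 1: G0=NOT G0=NOT 0=1 G1=G0=0 G2=G1=0 -> 100
Step 2: G0=NOT G0=NOT 1=0 G1=G0=1 G2=G1=0 -> 010
Step 3: G0=NOT G0=NOT 0=1 G1=G0=0 G2=G1=1 -> 101
Step 4: G0=NOT G0=NOT 1=0 G1=G0=1 G2=G1=0 -> 010
Step 5: G0=NOT G0=NOT 0=1 G1=G0=0 G2=G1=1 -> 101
Step 6: G0=NOT G0=NOT 1=0 G1=G0=1 G2=G1=0 -> 010
Step 7: G0=NOT G0=NOT 0=1 G1=G0=0 G2=G1=1 -> 101

101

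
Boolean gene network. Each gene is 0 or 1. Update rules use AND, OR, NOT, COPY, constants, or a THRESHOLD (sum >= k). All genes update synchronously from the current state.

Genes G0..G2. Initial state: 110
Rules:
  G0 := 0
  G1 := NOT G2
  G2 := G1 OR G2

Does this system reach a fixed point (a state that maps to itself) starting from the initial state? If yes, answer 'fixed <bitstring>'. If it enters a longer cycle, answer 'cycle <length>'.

Answer: fixed 001

Derivation:
Step 0: 110
Step 1: G0=0(const) G1=NOT G2=NOT 0=1 G2=G1|G2=1|0=1 -> 011
Step 2: G0=0(const) G1=NOT G2=NOT 1=0 G2=G1|G2=1|1=1 -> 001
Step 3: G0=0(const) G1=NOT G2=NOT 1=0 G2=G1|G2=0|1=1 -> 001
Fixed point reached at step 2: 001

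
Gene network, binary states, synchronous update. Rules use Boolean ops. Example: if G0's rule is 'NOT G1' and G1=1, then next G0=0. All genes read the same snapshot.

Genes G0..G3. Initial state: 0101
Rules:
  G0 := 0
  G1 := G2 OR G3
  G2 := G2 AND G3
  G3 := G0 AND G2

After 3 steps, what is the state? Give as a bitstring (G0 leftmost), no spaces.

Step 1: G0=0(const) G1=G2|G3=0|1=1 G2=G2&G3=0&1=0 G3=G0&G2=0&0=0 -> 0100
Step 2: G0=0(const) G1=G2|G3=0|0=0 G2=G2&G3=0&0=0 G3=G0&G2=0&0=0 -> 0000
Step 3: G0=0(const) G1=G2|G3=0|0=0 G2=G2&G3=0&0=0 G3=G0&G2=0&0=0 -> 0000

0000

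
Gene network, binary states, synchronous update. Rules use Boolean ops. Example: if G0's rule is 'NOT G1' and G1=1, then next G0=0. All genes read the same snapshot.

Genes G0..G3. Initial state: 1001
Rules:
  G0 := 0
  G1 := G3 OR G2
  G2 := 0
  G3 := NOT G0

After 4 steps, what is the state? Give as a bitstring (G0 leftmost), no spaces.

Step 1: G0=0(const) G1=G3|G2=1|0=1 G2=0(const) G3=NOT G0=NOT 1=0 -> 0100
Step 2: G0=0(const) G1=G3|G2=0|0=0 G2=0(const) G3=NOT G0=NOT 0=1 -> 0001
Step 3: G0=0(const) G1=G3|G2=1|0=1 G2=0(const) G3=NOT G0=NOT 0=1 -> 0101
Step 4: G0=0(const) G1=G3|G2=1|0=1 G2=0(const) G3=NOT G0=NOT 0=1 -> 0101

0101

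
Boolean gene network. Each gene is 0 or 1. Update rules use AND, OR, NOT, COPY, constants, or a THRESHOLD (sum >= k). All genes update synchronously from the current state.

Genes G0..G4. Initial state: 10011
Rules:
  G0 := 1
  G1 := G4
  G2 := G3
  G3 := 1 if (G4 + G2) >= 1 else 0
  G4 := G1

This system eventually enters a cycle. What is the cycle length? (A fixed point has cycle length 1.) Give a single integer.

Step 0: 10011
Step 1: G0=1(const) G1=G4=1 G2=G3=1 G3=(1+0>=1)=1 G4=G1=0 -> 11110
Step 2: G0=1(const) G1=G4=0 G2=G3=1 G3=(0+1>=1)=1 G4=G1=1 -> 10111
Step 3: G0=1(const) G1=G4=1 G2=G3=1 G3=(1+1>=1)=1 G4=G1=0 -> 11110
State from step 3 equals state from step 1 -> cycle length 2

Answer: 2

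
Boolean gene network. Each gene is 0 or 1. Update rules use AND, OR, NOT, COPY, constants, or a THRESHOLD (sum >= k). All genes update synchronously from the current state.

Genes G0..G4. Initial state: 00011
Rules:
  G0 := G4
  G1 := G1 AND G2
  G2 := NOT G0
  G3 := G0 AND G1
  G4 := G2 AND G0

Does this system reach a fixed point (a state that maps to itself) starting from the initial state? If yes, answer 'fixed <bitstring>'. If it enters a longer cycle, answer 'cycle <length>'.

Answer: cycle 2

Derivation:
Step 0: 00011
Step 1: G0=G4=1 G1=G1&G2=0&0=0 G2=NOT G0=NOT 0=1 G3=G0&G1=0&0=0 G4=G2&G0=0&0=0 -> 10100
Step 2: G0=G4=0 G1=G1&G2=0&1=0 G2=NOT G0=NOT 1=0 G3=G0&G1=1&0=0 G4=G2&G0=1&1=1 -> 00001
Step 3: G0=G4=1 G1=G1&G2=0&0=0 G2=NOT G0=NOT 0=1 G3=G0&G1=0&0=0 G4=G2&G0=0&0=0 -> 10100
Cycle of length 2 starting at step 1 -> no fixed point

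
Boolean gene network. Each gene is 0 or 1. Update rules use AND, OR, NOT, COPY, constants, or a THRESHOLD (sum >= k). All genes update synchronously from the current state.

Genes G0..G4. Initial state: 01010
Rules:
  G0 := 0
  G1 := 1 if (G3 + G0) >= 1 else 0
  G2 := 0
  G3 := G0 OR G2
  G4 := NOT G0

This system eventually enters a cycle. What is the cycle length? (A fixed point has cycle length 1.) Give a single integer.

Step 0: 01010
Step 1: G0=0(const) G1=(1+0>=1)=1 G2=0(const) G3=G0|G2=0|0=0 G4=NOT G0=NOT 0=1 -> 01001
Step 2: G0=0(const) G1=(0+0>=1)=0 G2=0(const) G3=G0|G2=0|0=0 G4=NOT G0=NOT 0=1 -> 00001
Step 3: G0=0(const) G1=(0+0>=1)=0 G2=0(const) G3=G0|G2=0|0=0 G4=NOT G0=NOT 0=1 -> 00001
State from step 3 equals state from step 2 -> cycle length 1

Answer: 1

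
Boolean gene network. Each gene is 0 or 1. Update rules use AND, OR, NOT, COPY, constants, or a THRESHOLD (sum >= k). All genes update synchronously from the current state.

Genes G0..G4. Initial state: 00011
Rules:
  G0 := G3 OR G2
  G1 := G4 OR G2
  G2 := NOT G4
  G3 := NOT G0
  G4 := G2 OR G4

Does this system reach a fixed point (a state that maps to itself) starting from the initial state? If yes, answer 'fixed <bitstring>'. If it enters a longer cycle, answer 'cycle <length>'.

Step 0: 00011
Step 1: G0=G3|G2=1|0=1 G1=G4|G2=1|0=1 G2=NOT G4=NOT 1=0 G3=NOT G0=NOT 0=1 G4=G2|G4=0|1=1 -> 11011
Step 2: G0=G3|G2=1|0=1 G1=G4|G2=1|0=1 G2=NOT G4=NOT 1=0 G3=NOT G0=NOT 1=0 G4=G2|G4=0|1=1 -> 11001
Step 3: G0=G3|G2=0|0=0 G1=G4|G2=1|0=1 G2=NOT G4=NOT 1=0 G3=NOT G0=NOT 1=0 G4=G2|G4=0|1=1 -> 01001
Step 4: G0=G3|G2=0|0=0 G1=G4|G2=1|0=1 G2=NOT G4=NOT 1=0 G3=NOT G0=NOT 0=1 G4=G2|G4=0|1=1 -> 01011
Step 5: G0=G3|G2=1|0=1 G1=G4|G2=1|0=1 G2=NOT G4=NOT 1=0 G3=NOT G0=NOT 0=1 G4=G2|G4=0|1=1 -> 11011
Cycle of length 4 starting at step 1 -> no fixed point

Answer: cycle 4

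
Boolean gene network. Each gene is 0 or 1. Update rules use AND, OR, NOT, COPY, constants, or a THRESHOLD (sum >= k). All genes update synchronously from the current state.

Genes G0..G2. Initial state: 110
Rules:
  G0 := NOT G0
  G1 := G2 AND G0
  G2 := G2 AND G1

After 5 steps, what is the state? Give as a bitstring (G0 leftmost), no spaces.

Step 1: G0=NOT G0=NOT 1=0 G1=G2&G0=0&1=0 G2=G2&G1=0&1=0 -> 000
Step 2: G0=NOT G0=NOT 0=1 G1=G2&G0=0&0=0 G2=G2&G1=0&0=0 -> 100
Step 3: G0=NOT G0=NOT 1=0 G1=G2&G0=0&1=0 G2=G2&G1=0&0=0 -> 000
Step 4: G0=NOT G0=NOT 0=1 G1=G2&G0=0&0=0 G2=G2&G1=0&0=0 -> 100
Step 5: G0=NOT G0=NOT 1=0 G1=G2&G0=0&1=0 G2=G2&G1=0&0=0 -> 000

000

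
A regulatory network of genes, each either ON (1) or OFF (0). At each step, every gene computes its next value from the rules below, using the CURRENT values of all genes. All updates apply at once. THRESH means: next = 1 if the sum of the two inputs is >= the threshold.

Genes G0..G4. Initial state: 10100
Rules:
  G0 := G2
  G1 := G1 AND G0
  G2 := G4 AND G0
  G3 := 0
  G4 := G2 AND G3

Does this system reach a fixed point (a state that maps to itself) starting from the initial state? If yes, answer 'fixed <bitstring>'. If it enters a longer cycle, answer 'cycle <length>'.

Answer: fixed 00000

Derivation:
Step 0: 10100
Step 1: G0=G2=1 G1=G1&G0=0&1=0 G2=G4&G0=0&1=0 G3=0(const) G4=G2&G3=1&0=0 -> 10000
Step 2: G0=G2=0 G1=G1&G0=0&1=0 G2=G4&G0=0&1=0 G3=0(const) G4=G2&G3=0&0=0 -> 00000
Step 3: G0=G2=0 G1=G1&G0=0&0=0 G2=G4&G0=0&0=0 G3=0(const) G4=G2&G3=0&0=0 -> 00000
Fixed point reached at step 2: 00000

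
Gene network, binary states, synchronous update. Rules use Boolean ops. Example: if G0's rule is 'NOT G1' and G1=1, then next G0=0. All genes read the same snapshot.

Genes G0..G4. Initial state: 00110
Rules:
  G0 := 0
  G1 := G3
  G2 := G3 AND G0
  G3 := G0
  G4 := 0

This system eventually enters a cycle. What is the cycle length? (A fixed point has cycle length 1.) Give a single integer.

Step 0: 00110
Step 1: G0=0(const) G1=G3=1 G2=G3&G0=1&0=0 G3=G0=0 G4=0(const) -> 01000
Step 2: G0=0(const) G1=G3=0 G2=G3&G0=0&0=0 G3=G0=0 G4=0(const) -> 00000
Step 3: G0=0(const) G1=G3=0 G2=G3&G0=0&0=0 G3=G0=0 G4=0(const) -> 00000
State from step 3 equals state from step 2 -> cycle length 1

Answer: 1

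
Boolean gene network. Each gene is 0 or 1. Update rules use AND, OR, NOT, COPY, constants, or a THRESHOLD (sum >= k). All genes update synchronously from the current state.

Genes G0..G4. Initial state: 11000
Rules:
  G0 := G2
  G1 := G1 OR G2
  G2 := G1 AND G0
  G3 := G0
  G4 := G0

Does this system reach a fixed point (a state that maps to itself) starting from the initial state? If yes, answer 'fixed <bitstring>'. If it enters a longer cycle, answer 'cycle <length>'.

Step 0: 11000
Step 1: G0=G2=0 G1=G1|G2=1|0=1 G2=G1&G0=1&1=1 G3=G0=1 G4=G0=1 -> 01111
Step 2: G0=G2=1 G1=G1|G2=1|1=1 G2=G1&G0=1&0=0 G3=G0=0 G4=G0=0 -> 11000
Cycle of length 2 starting at step 0 -> no fixed point

Answer: cycle 2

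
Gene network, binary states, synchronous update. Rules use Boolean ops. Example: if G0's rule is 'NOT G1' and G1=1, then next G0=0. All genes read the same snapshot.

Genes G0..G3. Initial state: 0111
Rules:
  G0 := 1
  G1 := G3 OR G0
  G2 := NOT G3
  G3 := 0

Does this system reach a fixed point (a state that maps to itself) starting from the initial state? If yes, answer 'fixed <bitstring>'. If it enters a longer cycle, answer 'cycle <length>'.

Answer: fixed 1110

Derivation:
Step 0: 0111
Step 1: G0=1(const) G1=G3|G0=1|0=1 G2=NOT G3=NOT 1=0 G3=0(const) -> 1100
Step 2: G0=1(const) G1=G3|G0=0|1=1 G2=NOT G3=NOT 0=1 G3=0(const) -> 1110
Step 3: G0=1(const) G1=G3|G0=0|1=1 G2=NOT G3=NOT 0=1 G3=0(const) -> 1110
Fixed point reached at step 2: 1110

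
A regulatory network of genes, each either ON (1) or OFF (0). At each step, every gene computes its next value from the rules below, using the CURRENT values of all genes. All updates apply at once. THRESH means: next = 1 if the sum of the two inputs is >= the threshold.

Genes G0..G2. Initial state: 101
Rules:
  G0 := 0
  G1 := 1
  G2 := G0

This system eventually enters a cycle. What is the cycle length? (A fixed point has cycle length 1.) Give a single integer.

Step 0: 101
Step 1: G0=0(const) G1=1(const) G2=G0=1 -> 011
Step 2: G0=0(const) G1=1(const) G2=G0=0 -> 010
Step 3: G0=0(const) G1=1(const) G2=G0=0 -> 010
State from step 3 equals state from step 2 -> cycle length 1

Answer: 1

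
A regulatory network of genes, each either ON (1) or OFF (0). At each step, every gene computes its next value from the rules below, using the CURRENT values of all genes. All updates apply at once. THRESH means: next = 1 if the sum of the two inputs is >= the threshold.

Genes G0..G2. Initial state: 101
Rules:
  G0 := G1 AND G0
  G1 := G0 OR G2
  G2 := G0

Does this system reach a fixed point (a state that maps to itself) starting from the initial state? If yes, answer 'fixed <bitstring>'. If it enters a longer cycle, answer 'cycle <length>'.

Answer: fixed 000

Derivation:
Step 0: 101
Step 1: G0=G1&G0=0&1=0 G1=G0|G2=1|1=1 G2=G0=1 -> 011
Step 2: G0=G1&G0=1&0=0 G1=G0|G2=0|1=1 G2=G0=0 -> 010
Step 3: G0=G1&G0=1&0=0 G1=G0|G2=0|0=0 G2=G0=0 -> 000
Step 4: G0=G1&G0=0&0=0 G1=G0|G2=0|0=0 G2=G0=0 -> 000
Fixed point reached at step 3: 000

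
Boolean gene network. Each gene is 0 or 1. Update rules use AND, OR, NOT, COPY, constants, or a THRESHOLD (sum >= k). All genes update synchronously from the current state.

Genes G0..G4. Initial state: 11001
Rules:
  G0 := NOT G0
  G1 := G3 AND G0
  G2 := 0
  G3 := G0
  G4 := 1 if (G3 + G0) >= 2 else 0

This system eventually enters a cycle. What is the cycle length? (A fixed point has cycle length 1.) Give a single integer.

Answer: 2

Derivation:
Step 0: 11001
Step 1: G0=NOT G0=NOT 1=0 G1=G3&G0=0&1=0 G2=0(const) G3=G0=1 G4=(0+1>=2)=0 -> 00010
Step 2: G0=NOT G0=NOT 0=1 G1=G3&G0=1&0=0 G2=0(const) G3=G0=0 G4=(1+0>=2)=0 -> 10000
Step 3: G0=NOT G0=NOT 1=0 G1=G3&G0=0&1=0 G2=0(const) G3=G0=1 G4=(0+1>=2)=0 -> 00010
State from step 3 equals state from step 1 -> cycle length 2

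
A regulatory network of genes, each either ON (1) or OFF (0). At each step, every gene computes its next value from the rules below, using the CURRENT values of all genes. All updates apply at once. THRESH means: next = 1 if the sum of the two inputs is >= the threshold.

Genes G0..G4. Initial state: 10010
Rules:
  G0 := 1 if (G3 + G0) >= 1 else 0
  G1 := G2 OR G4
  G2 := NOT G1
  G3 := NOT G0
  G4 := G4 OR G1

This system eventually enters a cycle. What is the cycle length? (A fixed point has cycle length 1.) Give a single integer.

Step 0: 10010
Step 1: G0=(1+1>=1)=1 G1=G2|G4=0|0=0 G2=NOT G1=NOT 0=1 G3=NOT G0=NOT 1=0 G4=G4|G1=0|0=0 -> 10100
Step 2: G0=(0+1>=1)=1 G1=G2|G4=1|0=1 G2=NOT G1=NOT 0=1 G3=NOT G0=NOT 1=0 G4=G4|G1=0|0=0 -> 11100
Step 3: G0=(0+1>=1)=1 G1=G2|G4=1|0=1 G2=NOT G1=NOT 1=0 G3=NOT G0=NOT 1=0 G4=G4|G1=0|1=1 -> 11001
Step 4: G0=(0+1>=1)=1 G1=G2|G4=0|1=1 G2=NOT G1=NOT 1=0 G3=NOT G0=NOT 1=0 G4=G4|G1=1|1=1 -> 11001
State from step 4 equals state from step 3 -> cycle length 1

Answer: 1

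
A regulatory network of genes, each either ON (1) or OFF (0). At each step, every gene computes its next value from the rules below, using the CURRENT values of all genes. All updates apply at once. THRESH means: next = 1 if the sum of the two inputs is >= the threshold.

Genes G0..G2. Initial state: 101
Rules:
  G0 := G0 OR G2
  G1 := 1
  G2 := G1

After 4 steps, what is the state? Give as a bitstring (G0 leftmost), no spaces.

Step 1: G0=G0|G2=1|1=1 G1=1(const) G2=G1=0 -> 110
Step 2: G0=G0|G2=1|0=1 G1=1(const) G2=G1=1 -> 111
Step 3: G0=G0|G2=1|1=1 G1=1(const) G2=G1=1 -> 111
Step 4: G0=G0|G2=1|1=1 G1=1(const) G2=G1=1 -> 111

111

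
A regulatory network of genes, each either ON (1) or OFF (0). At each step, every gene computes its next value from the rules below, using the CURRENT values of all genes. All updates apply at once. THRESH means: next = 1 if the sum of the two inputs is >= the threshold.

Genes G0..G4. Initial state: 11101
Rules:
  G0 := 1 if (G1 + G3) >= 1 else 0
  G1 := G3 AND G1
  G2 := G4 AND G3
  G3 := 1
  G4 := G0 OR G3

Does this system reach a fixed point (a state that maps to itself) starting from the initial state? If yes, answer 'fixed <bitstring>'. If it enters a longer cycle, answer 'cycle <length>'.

Answer: fixed 10111

Derivation:
Step 0: 11101
Step 1: G0=(1+0>=1)=1 G1=G3&G1=0&1=0 G2=G4&G3=1&0=0 G3=1(const) G4=G0|G3=1|0=1 -> 10011
Step 2: G0=(0+1>=1)=1 G1=G3&G1=1&0=0 G2=G4&G3=1&1=1 G3=1(const) G4=G0|G3=1|1=1 -> 10111
Step 3: G0=(0+1>=1)=1 G1=G3&G1=1&0=0 G2=G4&G3=1&1=1 G3=1(const) G4=G0|G3=1|1=1 -> 10111
Fixed point reached at step 2: 10111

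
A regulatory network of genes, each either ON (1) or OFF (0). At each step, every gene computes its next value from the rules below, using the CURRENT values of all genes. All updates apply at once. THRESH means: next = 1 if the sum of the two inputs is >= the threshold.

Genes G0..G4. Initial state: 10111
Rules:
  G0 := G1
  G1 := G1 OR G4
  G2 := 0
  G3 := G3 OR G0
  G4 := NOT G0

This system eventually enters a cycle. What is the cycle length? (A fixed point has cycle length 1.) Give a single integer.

Answer: 1

Derivation:
Step 0: 10111
Step 1: G0=G1=0 G1=G1|G4=0|1=1 G2=0(const) G3=G3|G0=1|1=1 G4=NOT G0=NOT 1=0 -> 01010
Step 2: G0=G1=1 G1=G1|G4=1|0=1 G2=0(const) G3=G3|G0=1|0=1 G4=NOT G0=NOT 0=1 -> 11011
Step 3: G0=G1=1 G1=G1|G4=1|1=1 G2=0(const) G3=G3|G0=1|1=1 G4=NOT G0=NOT 1=0 -> 11010
Step 4: G0=G1=1 G1=G1|G4=1|0=1 G2=0(const) G3=G3|G0=1|1=1 G4=NOT G0=NOT 1=0 -> 11010
State from step 4 equals state from step 3 -> cycle length 1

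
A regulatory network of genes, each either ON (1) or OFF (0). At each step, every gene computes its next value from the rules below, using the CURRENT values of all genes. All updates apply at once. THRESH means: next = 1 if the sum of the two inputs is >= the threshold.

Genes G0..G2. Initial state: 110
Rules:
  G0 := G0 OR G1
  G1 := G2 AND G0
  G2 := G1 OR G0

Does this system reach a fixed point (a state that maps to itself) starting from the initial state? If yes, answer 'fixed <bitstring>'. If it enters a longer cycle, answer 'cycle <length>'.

Step 0: 110
Step 1: G0=G0|G1=1|1=1 G1=G2&G0=0&1=0 G2=G1|G0=1|1=1 -> 101
Step 2: G0=G0|G1=1|0=1 G1=G2&G0=1&1=1 G2=G1|G0=0|1=1 -> 111
Step 3: G0=G0|G1=1|1=1 G1=G2&G0=1&1=1 G2=G1|G0=1|1=1 -> 111
Fixed point reached at step 2: 111

Answer: fixed 111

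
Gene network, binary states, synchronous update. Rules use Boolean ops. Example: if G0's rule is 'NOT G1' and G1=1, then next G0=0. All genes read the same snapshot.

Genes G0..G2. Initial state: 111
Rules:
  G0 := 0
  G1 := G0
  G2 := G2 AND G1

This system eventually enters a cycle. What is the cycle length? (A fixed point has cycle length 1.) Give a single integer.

Step 0: 111
Step 1: G0=0(const) G1=G0=1 G2=G2&G1=1&1=1 -> 011
Step 2: G0=0(const) G1=G0=0 G2=G2&G1=1&1=1 -> 001
Step 3: G0=0(const) G1=G0=0 G2=G2&G1=1&0=0 -> 000
Step 4: G0=0(const) G1=G0=0 G2=G2&G1=0&0=0 -> 000
State from step 4 equals state from step 3 -> cycle length 1

Answer: 1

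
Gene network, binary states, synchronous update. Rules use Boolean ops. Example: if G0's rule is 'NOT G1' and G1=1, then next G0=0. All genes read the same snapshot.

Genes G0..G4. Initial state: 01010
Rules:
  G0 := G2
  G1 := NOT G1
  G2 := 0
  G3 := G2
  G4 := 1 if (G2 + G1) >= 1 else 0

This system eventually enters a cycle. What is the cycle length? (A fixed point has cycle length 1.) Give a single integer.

Answer: 2

Derivation:
Step 0: 01010
Step 1: G0=G2=0 G1=NOT G1=NOT 1=0 G2=0(const) G3=G2=0 G4=(0+1>=1)=1 -> 00001
Step 2: G0=G2=0 G1=NOT G1=NOT 0=1 G2=0(const) G3=G2=0 G4=(0+0>=1)=0 -> 01000
Step 3: G0=G2=0 G1=NOT G1=NOT 1=0 G2=0(const) G3=G2=0 G4=(0+1>=1)=1 -> 00001
State from step 3 equals state from step 1 -> cycle length 2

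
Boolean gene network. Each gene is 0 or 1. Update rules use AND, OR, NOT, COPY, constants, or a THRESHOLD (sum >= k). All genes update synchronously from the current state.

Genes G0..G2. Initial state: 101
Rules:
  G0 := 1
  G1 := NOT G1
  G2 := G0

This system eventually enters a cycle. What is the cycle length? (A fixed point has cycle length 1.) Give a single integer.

Step 0: 101
Step 1: G0=1(const) G1=NOT G1=NOT 0=1 G2=G0=1 -> 111
Step 2: G0=1(const) G1=NOT G1=NOT 1=0 G2=G0=1 -> 101
State from step 2 equals state from step 0 -> cycle length 2

Answer: 2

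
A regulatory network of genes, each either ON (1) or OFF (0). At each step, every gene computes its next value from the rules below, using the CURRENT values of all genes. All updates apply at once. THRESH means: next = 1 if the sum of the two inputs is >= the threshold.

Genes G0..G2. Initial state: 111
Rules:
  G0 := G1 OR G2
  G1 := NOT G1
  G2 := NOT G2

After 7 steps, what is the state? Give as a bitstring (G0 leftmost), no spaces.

Step 1: G0=G1|G2=1|1=1 G1=NOT G1=NOT 1=0 G2=NOT G2=NOT 1=0 -> 100
Step 2: G0=G1|G2=0|0=0 G1=NOT G1=NOT 0=1 G2=NOT G2=NOT 0=1 -> 011
Step 3: G0=G1|G2=1|1=1 G1=NOT G1=NOT 1=0 G2=NOT G2=NOT 1=0 -> 100
Step 4: G0=G1|G2=0|0=0 G1=NOT G1=NOT 0=1 G2=NOT G2=NOT 0=1 -> 011
Step 5: G0=G1|G2=1|1=1 G1=NOT G1=NOT 1=0 G2=NOT G2=NOT 1=0 -> 100
Step 6: G0=G1|G2=0|0=0 G1=NOT G1=NOT 0=1 G2=NOT G2=NOT 0=1 -> 011
Step 7: G0=G1|G2=1|1=1 G1=NOT G1=NOT 1=0 G2=NOT G2=NOT 1=0 -> 100

100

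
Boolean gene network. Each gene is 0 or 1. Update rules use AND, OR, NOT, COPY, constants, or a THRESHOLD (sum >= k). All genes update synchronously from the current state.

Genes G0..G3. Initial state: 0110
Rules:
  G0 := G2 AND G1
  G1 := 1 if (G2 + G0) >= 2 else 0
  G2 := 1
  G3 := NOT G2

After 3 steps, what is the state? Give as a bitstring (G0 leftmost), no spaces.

Step 1: G0=G2&G1=1&1=1 G1=(1+0>=2)=0 G2=1(const) G3=NOT G2=NOT 1=0 -> 1010
Step 2: G0=G2&G1=1&0=0 G1=(1+1>=2)=1 G2=1(const) G3=NOT G2=NOT 1=0 -> 0110
Step 3: G0=G2&G1=1&1=1 G1=(1+0>=2)=0 G2=1(const) G3=NOT G2=NOT 1=0 -> 1010

1010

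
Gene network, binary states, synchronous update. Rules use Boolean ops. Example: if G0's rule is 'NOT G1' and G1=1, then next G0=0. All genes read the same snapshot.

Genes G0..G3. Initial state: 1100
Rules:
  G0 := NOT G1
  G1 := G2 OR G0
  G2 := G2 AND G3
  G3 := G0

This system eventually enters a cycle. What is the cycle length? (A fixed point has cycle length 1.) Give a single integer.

Answer: 4

Derivation:
Step 0: 1100
Step 1: G0=NOT G1=NOT 1=0 G1=G2|G0=0|1=1 G2=G2&G3=0&0=0 G3=G0=1 -> 0101
Step 2: G0=NOT G1=NOT 1=0 G1=G2|G0=0|0=0 G2=G2&G3=0&1=0 G3=G0=0 -> 0000
Step 3: G0=NOT G1=NOT 0=1 G1=G2|G0=0|0=0 G2=G2&G3=0&0=0 G3=G0=0 -> 1000
Step 4: G0=NOT G1=NOT 0=1 G1=G2|G0=0|1=1 G2=G2&G3=0&0=0 G3=G0=1 -> 1101
Step 5: G0=NOT G1=NOT 1=0 G1=G2|G0=0|1=1 G2=G2&G3=0&1=0 G3=G0=1 -> 0101
State from step 5 equals state from step 1 -> cycle length 4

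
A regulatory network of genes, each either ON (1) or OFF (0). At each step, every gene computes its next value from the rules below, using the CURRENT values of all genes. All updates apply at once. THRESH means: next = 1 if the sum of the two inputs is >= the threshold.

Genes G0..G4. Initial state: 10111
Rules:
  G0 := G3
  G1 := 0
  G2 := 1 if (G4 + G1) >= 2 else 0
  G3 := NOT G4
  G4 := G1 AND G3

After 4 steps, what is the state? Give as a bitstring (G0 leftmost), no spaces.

Step 1: G0=G3=1 G1=0(const) G2=(1+0>=2)=0 G3=NOT G4=NOT 1=0 G4=G1&G3=0&1=0 -> 10000
Step 2: G0=G3=0 G1=0(const) G2=(0+0>=2)=0 G3=NOT G4=NOT 0=1 G4=G1&G3=0&0=0 -> 00010
Step 3: G0=G3=1 G1=0(const) G2=(0+0>=2)=0 G3=NOT G4=NOT 0=1 G4=G1&G3=0&1=0 -> 10010
Step 4: G0=G3=1 G1=0(const) G2=(0+0>=2)=0 G3=NOT G4=NOT 0=1 G4=G1&G3=0&1=0 -> 10010

10010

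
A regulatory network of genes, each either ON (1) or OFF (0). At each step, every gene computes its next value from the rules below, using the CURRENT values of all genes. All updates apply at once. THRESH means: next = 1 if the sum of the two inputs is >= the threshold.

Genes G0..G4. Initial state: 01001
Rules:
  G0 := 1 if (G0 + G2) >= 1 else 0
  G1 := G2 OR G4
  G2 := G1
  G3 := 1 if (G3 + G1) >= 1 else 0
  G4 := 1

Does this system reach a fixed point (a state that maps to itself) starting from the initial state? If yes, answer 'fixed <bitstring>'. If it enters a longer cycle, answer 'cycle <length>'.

Answer: fixed 11111

Derivation:
Step 0: 01001
Step 1: G0=(0+0>=1)=0 G1=G2|G4=0|1=1 G2=G1=1 G3=(0+1>=1)=1 G4=1(const) -> 01111
Step 2: G0=(0+1>=1)=1 G1=G2|G4=1|1=1 G2=G1=1 G3=(1+1>=1)=1 G4=1(const) -> 11111
Step 3: G0=(1+1>=1)=1 G1=G2|G4=1|1=1 G2=G1=1 G3=(1+1>=1)=1 G4=1(const) -> 11111
Fixed point reached at step 2: 11111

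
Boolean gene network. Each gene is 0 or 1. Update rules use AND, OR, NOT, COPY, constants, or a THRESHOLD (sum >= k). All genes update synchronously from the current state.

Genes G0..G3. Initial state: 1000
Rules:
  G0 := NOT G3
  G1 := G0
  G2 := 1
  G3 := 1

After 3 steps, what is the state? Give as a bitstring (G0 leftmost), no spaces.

Step 1: G0=NOT G3=NOT 0=1 G1=G0=1 G2=1(const) G3=1(const) -> 1111
Step 2: G0=NOT G3=NOT 1=0 G1=G0=1 G2=1(const) G3=1(const) -> 0111
Step 3: G0=NOT G3=NOT 1=0 G1=G0=0 G2=1(const) G3=1(const) -> 0011

0011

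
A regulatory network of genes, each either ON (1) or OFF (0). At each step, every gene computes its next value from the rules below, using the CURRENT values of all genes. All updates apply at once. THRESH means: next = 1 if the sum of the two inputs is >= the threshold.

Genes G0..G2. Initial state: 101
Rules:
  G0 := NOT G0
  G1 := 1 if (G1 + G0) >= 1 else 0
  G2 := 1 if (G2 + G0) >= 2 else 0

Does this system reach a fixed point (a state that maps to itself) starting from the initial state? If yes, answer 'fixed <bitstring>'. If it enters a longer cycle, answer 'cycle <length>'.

Answer: cycle 2

Derivation:
Step 0: 101
Step 1: G0=NOT G0=NOT 1=0 G1=(0+1>=1)=1 G2=(1+1>=2)=1 -> 011
Step 2: G0=NOT G0=NOT 0=1 G1=(1+0>=1)=1 G2=(1+0>=2)=0 -> 110
Step 3: G0=NOT G0=NOT 1=0 G1=(1+1>=1)=1 G2=(0+1>=2)=0 -> 010
Step 4: G0=NOT G0=NOT 0=1 G1=(1+0>=1)=1 G2=(0+0>=2)=0 -> 110
Cycle of length 2 starting at step 2 -> no fixed point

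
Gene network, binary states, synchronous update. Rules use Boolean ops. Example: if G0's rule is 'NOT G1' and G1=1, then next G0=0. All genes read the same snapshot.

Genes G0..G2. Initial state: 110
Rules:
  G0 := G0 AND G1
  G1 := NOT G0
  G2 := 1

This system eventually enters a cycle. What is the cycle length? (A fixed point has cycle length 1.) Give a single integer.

Step 0: 110
Step 1: G0=G0&G1=1&1=1 G1=NOT G0=NOT 1=0 G2=1(const) -> 101
Step 2: G0=G0&G1=1&0=0 G1=NOT G0=NOT 1=0 G2=1(const) -> 001
Step 3: G0=G0&G1=0&0=0 G1=NOT G0=NOT 0=1 G2=1(const) -> 011
Step 4: G0=G0&G1=0&1=0 G1=NOT G0=NOT 0=1 G2=1(const) -> 011
State from step 4 equals state from step 3 -> cycle length 1

Answer: 1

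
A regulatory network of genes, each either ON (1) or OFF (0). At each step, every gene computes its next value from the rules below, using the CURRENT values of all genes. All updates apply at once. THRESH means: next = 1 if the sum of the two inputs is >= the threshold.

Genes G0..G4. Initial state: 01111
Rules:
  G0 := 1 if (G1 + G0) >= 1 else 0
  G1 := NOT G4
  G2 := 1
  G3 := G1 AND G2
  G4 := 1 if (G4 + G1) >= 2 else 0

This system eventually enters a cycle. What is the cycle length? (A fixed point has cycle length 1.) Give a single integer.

Answer: 1

Derivation:
Step 0: 01111
Step 1: G0=(1+0>=1)=1 G1=NOT G4=NOT 1=0 G2=1(const) G3=G1&G2=1&1=1 G4=(1+1>=2)=1 -> 10111
Step 2: G0=(0+1>=1)=1 G1=NOT G4=NOT 1=0 G2=1(const) G3=G1&G2=0&1=0 G4=(1+0>=2)=0 -> 10100
Step 3: G0=(0+1>=1)=1 G1=NOT G4=NOT 0=1 G2=1(const) G3=G1&G2=0&1=0 G4=(0+0>=2)=0 -> 11100
Step 4: G0=(1+1>=1)=1 G1=NOT G4=NOT 0=1 G2=1(const) G3=G1&G2=1&1=1 G4=(0+1>=2)=0 -> 11110
Step 5: G0=(1+1>=1)=1 G1=NOT G4=NOT 0=1 G2=1(const) G3=G1&G2=1&1=1 G4=(0+1>=2)=0 -> 11110
State from step 5 equals state from step 4 -> cycle length 1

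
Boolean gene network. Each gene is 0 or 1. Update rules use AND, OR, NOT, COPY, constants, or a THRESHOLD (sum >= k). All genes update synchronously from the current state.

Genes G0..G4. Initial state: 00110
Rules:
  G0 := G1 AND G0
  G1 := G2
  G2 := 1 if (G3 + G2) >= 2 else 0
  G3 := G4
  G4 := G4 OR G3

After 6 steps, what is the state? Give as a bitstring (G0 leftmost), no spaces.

Step 1: G0=G1&G0=0&0=0 G1=G2=1 G2=(1+1>=2)=1 G3=G4=0 G4=G4|G3=0|1=1 -> 01101
Step 2: G0=G1&G0=1&0=0 G1=G2=1 G2=(0+1>=2)=0 G3=G4=1 G4=G4|G3=1|0=1 -> 01011
Step 3: G0=G1&G0=1&0=0 G1=G2=0 G2=(1+0>=2)=0 G3=G4=1 G4=G4|G3=1|1=1 -> 00011
Step 4: G0=G1&G0=0&0=0 G1=G2=0 G2=(1+0>=2)=0 G3=G4=1 G4=G4|G3=1|1=1 -> 00011
Step 5: G0=G1&G0=0&0=0 G1=G2=0 G2=(1+0>=2)=0 G3=G4=1 G4=G4|G3=1|1=1 -> 00011
Step 6: G0=G1&G0=0&0=0 G1=G2=0 G2=(1+0>=2)=0 G3=G4=1 G4=G4|G3=1|1=1 -> 00011

00011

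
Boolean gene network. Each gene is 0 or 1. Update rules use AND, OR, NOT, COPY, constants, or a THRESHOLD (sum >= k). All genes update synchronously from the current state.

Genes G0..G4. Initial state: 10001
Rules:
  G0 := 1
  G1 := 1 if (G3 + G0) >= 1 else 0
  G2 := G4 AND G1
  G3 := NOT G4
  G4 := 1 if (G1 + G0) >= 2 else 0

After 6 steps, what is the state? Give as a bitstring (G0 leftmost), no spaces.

Step 1: G0=1(const) G1=(0+1>=1)=1 G2=G4&G1=1&0=0 G3=NOT G4=NOT 1=0 G4=(0+1>=2)=0 -> 11000
Step 2: G0=1(const) G1=(0+1>=1)=1 G2=G4&G1=0&1=0 G3=NOT G4=NOT 0=1 G4=(1+1>=2)=1 -> 11011
Step 3: G0=1(const) G1=(1+1>=1)=1 G2=G4&G1=1&1=1 G3=NOT G4=NOT 1=0 G4=(1+1>=2)=1 -> 11101
Step 4: G0=1(const) G1=(0+1>=1)=1 G2=G4&G1=1&1=1 G3=NOT G4=NOT 1=0 G4=(1+1>=2)=1 -> 11101
Step 5: G0=1(const) G1=(0+1>=1)=1 G2=G4&G1=1&1=1 G3=NOT G4=NOT 1=0 G4=(1+1>=2)=1 -> 11101
Step 6: G0=1(const) G1=(0+1>=1)=1 G2=G4&G1=1&1=1 G3=NOT G4=NOT 1=0 G4=(1+1>=2)=1 -> 11101

11101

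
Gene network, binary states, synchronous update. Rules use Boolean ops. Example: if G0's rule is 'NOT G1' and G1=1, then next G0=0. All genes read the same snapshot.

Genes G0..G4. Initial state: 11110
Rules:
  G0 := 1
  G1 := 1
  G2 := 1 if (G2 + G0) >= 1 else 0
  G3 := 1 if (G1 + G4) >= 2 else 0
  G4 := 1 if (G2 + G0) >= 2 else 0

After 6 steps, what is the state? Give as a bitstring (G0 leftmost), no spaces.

Step 1: G0=1(const) G1=1(const) G2=(1+1>=1)=1 G3=(1+0>=2)=0 G4=(1+1>=2)=1 -> 11101
Step 2: G0=1(const) G1=1(const) G2=(1+1>=1)=1 G3=(1+1>=2)=1 G4=(1+1>=2)=1 -> 11111
Step 3: G0=1(const) G1=1(const) G2=(1+1>=1)=1 G3=(1+1>=2)=1 G4=(1+1>=2)=1 -> 11111
Step 4: G0=1(const) G1=1(const) G2=(1+1>=1)=1 G3=(1+1>=2)=1 G4=(1+1>=2)=1 -> 11111
Step 5: G0=1(const) G1=1(const) G2=(1+1>=1)=1 G3=(1+1>=2)=1 G4=(1+1>=2)=1 -> 11111
Step 6: G0=1(const) G1=1(const) G2=(1+1>=1)=1 G3=(1+1>=2)=1 G4=(1+1>=2)=1 -> 11111

11111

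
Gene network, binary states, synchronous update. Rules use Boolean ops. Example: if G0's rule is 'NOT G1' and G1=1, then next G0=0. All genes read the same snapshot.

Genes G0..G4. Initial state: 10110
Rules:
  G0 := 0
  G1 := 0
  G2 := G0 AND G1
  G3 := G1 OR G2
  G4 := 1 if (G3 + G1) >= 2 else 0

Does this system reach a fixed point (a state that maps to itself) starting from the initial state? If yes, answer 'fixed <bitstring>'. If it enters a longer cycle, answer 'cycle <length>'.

Step 0: 10110
Step 1: G0=0(const) G1=0(const) G2=G0&G1=1&0=0 G3=G1|G2=0|1=1 G4=(1+0>=2)=0 -> 00010
Step 2: G0=0(const) G1=0(const) G2=G0&G1=0&0=0 G3=G1|G2=0|0=0 G4=(1+0>=2)=0 -> 00000
Step 3: G0=0(const) G1=0(const) G2=G0&G1=0&0=0 G3=G1|G2=0|0=0 G4=(0+0>=2)=0 -> 00000
Fixed point reached at step 2: 00000

Answer: fixed 00000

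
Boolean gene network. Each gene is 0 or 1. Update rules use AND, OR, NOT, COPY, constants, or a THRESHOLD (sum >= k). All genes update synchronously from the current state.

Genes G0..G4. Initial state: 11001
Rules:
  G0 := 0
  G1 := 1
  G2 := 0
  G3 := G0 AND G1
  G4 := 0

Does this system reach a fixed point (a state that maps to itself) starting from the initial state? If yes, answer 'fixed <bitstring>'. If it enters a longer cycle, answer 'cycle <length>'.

Answer: fixed 01000

Derivation:
Step 0: 11001
Step 1: G0=0(const) G1=1(const) G2=0(const) G3=G0&G1=1&1=1 G4=0(const) -> 01010
Step 2: G0=0(const) G1=1(const) G2=0(const) G3=G0&G1=0&1=0 G4=0(const) -> 01000
Step 3: G0=0(const) G1=1(const) G2=0(const) G3=G0&G1=0&1=0 G4=0(const) -> 01000
Fixed point reached at step 2: 01000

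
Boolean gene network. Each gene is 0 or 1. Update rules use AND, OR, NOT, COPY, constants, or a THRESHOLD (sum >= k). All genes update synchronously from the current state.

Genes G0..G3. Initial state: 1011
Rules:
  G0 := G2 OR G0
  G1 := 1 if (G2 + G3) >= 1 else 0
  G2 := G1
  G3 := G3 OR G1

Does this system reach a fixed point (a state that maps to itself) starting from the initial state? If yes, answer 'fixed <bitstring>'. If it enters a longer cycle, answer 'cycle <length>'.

Answer: fixed 1111

Derivation:
Step 0: 1011
Step 1: G0=G2|G0=1|1=1 G1=(1+1>=1)=1 G2=G1=0 G3=G3|G1=1|0=1 -> 1101
Step 2: G0=G2|G0=0|1=1 G1=(0+1>=1)=1 G2=G1=1 G3=G3|G1=1|1=1 -> 1111
Step 3: G0=G2|G0=1|1=1 G1=(1+1>=1)=1 G2=G1=1 G3=G3|G1=1|1=1 -> 1111
Fixed point reached at step 2: 1111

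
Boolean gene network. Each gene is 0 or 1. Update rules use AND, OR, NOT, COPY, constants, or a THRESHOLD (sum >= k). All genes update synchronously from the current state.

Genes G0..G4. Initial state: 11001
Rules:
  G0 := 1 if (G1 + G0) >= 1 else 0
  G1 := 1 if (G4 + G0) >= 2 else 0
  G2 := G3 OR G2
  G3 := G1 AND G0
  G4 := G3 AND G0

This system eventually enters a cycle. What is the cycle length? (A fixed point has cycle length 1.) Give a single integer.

Step 0: 11001
Step 1: G0=(1+1>=1)=1 G1=(1+1>=2)=1 G2=G3|G2=0|0=0 G3=G1&G0=1&1=1 G4=G3&G0=0&1=0 -> 11010
Step 2: G0=(1+1>=1)=1 G1=(0+1>=2)=0 G2=G3|G2=1|0=1 G3=G1&G0=1&1=1 G4=G3&G0=1&1=1 -> 10111
Step 3: G0=(0+1>=1)=1 G1=(1+1>=2)=1 G2=G3|G2=1|1=1 G3=G1&G0=0&1=0 G4=G3&G0=1&1=1 -> 11101
Step 4: G0=(1+1>=1)=1 G1=(1+1>=2)=1 G2=G3|G2=0|1=1 G3=G1&G0=1&1=1 G4=G3&G0=0&1=0 -> 11110
Step 5: G0=(1+1>=1)=1 G1=(0+1>=2)=0 G2=G3|G2=1|1=1 G3=G1&G0=1&1=1 G4=G3&G0=1&1=1 -> 10111
State from step 5 equals state from step 2 -> cycle length 3

Answer: 3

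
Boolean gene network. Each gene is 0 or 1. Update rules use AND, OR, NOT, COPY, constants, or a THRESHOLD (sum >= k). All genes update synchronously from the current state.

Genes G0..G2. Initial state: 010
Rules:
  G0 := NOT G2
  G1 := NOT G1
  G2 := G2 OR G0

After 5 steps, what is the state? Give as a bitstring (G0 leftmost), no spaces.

Step 1: G0=NOT G2=NOT 0=1 G1=NOT G1=NOT 1=0 G2=G2|G0=0|0=0 -> 100
Step 2: G0=NOT G2=NOT 0=1 G1=NOT G1=NOT 0=1 G2=G2|G0=0|1=1 -> 111
Step 3: G0=NOT G2=NOT 1=0 G1=NOT G1=NOT 1=0 G2=G2|G0=1|1=1 -> 001
Step 4: G0=NOT G2=NOT 1=0 G1=NOT G1=NOT 0=1 G2=G2|G0=1|0=1 -> 011
Step 5: G0=NOT G2=NOT 1=0 G1=NOT G1=NOT 1=0 G2=G2|G0=1|0=1 -> 001

001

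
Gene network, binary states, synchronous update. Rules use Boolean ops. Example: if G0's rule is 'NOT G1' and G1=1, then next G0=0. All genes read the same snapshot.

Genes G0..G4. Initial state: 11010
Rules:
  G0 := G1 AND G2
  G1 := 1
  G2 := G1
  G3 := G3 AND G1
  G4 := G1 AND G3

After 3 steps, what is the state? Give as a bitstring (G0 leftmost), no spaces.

Step 1: G0=G1&G2=1&0=0 G1=1(const) G2=G1=1 G3=G3&G1=1&1=1 G4=G1&G3=1&1=1 -> 01111
Step 2: G0=G1&G2=1&1=1 G1=1(const) G2=G1=1 G3=G3&G1=1&1=1 G4=G1&G3=1&1=1 -> 11111
Step 3: G0=G1&G2=1&1=1 G1=1(const) G2=G1=1 G3=G3&G1=1&1=1 G4=G1&G3=1&1=1 -> 11111

11111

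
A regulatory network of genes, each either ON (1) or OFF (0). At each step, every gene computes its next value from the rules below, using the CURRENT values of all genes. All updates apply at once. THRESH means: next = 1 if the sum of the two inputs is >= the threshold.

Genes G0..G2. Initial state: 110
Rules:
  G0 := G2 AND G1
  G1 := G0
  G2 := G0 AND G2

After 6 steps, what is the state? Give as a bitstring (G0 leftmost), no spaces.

Step 1: G0=G2&G1=0&1=0 G1=G0=1 G2=G0&G2=1&0=0 -> 010
Step 2: G0=G2&G1=0&1=0 G1=G0=0 G2=G0&G2=0&0=0 -> 000
Step 3: G0=G2&G1=0&0=0 G1=G0=0 G2=G0&G2=0&0=0 -> 000
Step 4: G0=G2&G1=0&0=0 G1=G0=0 G2=G0&G2=0&0=0 -> 000
Step 5: G0=G2&G1=0&0=0 G1=G0=0 G2=G0&G2=0&0=0 -> 000
Step 6: G0=G2&G1=0&0=0 G1=G0=0 G2=G0&G2=0&0=0 -> 000

000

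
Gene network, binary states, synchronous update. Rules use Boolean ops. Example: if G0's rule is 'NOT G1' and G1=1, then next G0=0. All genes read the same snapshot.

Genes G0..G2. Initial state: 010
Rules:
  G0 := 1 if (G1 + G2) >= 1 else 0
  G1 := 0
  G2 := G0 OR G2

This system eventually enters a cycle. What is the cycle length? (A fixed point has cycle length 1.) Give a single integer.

Answer: 1

Derivation:
Step 0: 010
Step 1: G0=(1+0>=1)=1 G1=0(const) G2=G0|G2=0|0=0 -> 100
Step 2: G0=(0+0>=1)=0 G1=0(const) G2=G0|G2=1|0=1 -> 001
Step 3: G0=(0+1>=1)=1 G1=0(const) G2=G0|G2=0|1=1 -> 101
Step 4: G0=(0+1>=1)=1 G1=0(const) G2=G0|G2=1|1=1 -> 101
State from step 4 equals state from step 3 -> cycle length 1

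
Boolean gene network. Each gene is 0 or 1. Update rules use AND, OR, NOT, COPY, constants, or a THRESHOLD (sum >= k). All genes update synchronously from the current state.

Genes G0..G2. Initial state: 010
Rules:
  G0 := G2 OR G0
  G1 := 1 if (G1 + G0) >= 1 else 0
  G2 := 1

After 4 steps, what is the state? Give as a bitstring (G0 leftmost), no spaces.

Step 1: G0=G2|G0=0|0=0 G1=(1+0>=1)=1 G2=1(const) -> 011
Step 2: G0=G2|G0=1|0=1 G1=(1+0>=1)=1 G2=1(const) -> 111
Step 3: G0=G2|G0=1|1=1 G1=(1+1>=1)=1 G2=1(const) -> 111
Step 4: G0=G2|G0=1|1=1 G1=(1+1>=1)=1 G2=1(const) -> 111

111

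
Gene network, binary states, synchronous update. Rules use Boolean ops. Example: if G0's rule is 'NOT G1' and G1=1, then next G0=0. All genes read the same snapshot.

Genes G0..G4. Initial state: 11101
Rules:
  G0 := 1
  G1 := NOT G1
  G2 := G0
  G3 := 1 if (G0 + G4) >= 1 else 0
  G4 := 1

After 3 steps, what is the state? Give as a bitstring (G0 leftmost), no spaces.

Step 1: G0=1(const) G1=NOT G1=NOT 1=0 G2=G0=1 G3=(1+1>=1)=1 G4=1(const) -> 10111
Step 2: G0=1(const) G1=NOT G1=NOT 0=1 G2=G0=1 G3=(1+1>=1)=1 G4=1(const) -> 11111
Step 3: G0=1(const) G1=NOT G1=NOT 1=0 G2=G0=1 G3=(1+1>=1)=1 G4=1(const) -> 10111

10111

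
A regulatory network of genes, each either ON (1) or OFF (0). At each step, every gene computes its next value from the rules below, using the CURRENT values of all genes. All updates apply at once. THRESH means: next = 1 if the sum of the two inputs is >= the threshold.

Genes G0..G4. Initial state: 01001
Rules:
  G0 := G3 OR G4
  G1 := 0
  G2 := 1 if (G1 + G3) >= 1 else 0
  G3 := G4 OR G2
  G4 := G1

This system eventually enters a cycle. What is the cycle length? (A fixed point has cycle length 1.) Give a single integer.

Answer: 1

Derivation:
Step 0: 01001
Step 1: G0=G3|G4=0|1=1 G1=0(const) G2=(1+0>=1)=1 G3=G4|G2=1|0=1 G4=G1=1 -> 10111
Step 2: G0=G3|G4=1|1=1 G1=0(const) G2=(0+1>=1)=1 G3=G4|G2=1|1=1 G4=G1=0 -> 10110
Step 3: G0=G3|G4=1|0=1 G1=0(const) G2=(0+1>=1)=1 G3=G4|G2=0|1=1 G4=G1=0 -> 10110
State from step 3 equals state from step 2 -> cycle length 1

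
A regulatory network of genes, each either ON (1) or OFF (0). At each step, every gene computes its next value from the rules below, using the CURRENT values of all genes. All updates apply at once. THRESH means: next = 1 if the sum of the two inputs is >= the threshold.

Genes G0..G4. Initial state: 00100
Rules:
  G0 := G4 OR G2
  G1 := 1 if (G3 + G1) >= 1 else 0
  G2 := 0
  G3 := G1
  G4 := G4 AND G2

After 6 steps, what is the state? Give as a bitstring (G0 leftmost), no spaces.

Step 1: G0=G4|G2=0|1=1 G1=(0+0>=1)=0 G2=0(const) G3=G1=0 G4=G4&G2=0&1=0 -> 10000
Step 2: G0=G4|G2=0|0=0 G1=(0+0>=1)=0 G2=0(const) G3=G1=0 G4=G4&G2=0&0=0 -> 00000
Step 3: G0=G4|G2=0|0=0 G1=(0+0>=1)=0 G2=0(const) G3=G1=0 G4=G4&G2=0&0=0 -> 00000
Step 4: G0=G4|G2=0|0=0 G1=(0+0>=1)=0 G2=0(const) G3=G1=0 G4=G4&G2=0&0=0 -> 00000
Step 5: G0=G4|G2=0|0=0 G1=(0+0>=1)=0 G2=0(const) G3=G1=0 G4=G4&G2=0&0=0 -> 00000
Step 6: G0=G4|G2=0|0=0 G1=(0+0>=1)=0 G2=0(const) G3=G1=0 G4=G4&G2=0&0=0 -> 00000

00000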